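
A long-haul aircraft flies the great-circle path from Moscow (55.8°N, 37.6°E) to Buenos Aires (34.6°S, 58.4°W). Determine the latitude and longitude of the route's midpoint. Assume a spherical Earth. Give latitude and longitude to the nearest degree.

≈ 15°N, 22°W

Write both endpoints as unit vectors p₁, p₂ with components (cos φ cos λ, cos φ sin λ, sin φ).
The central angle between the endpoints is δ = arccos(p₁·p₂) ≈ 2.115 rad (121.2°).
Interpolate at f = 1/2 with slerp weights a = sin((1−f)δ)/sin δ ≈ 1.019, b = sin(fδ)/sin δ ≈ 1.019.
p = a·p₁ + b·p₂ ≈ (0.893, -0.365, 0.264); φ = arcsin(p_z) ≈ 15.31°, λ = atan2(p_y, p_x) ≈ -22.22°.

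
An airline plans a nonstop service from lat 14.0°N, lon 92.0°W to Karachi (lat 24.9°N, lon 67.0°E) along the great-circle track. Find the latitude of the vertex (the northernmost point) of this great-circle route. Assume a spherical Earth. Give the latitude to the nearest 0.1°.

≈ 63.0°N

The great circle lies in the plane with unit normal n̂ = (p₁ × p₂)/|p₁ × p₂|.
Here n̂_z ≈ +0.454; the vertex latitude is φ_max = arccos|n̂_z| ≈ 63.0°.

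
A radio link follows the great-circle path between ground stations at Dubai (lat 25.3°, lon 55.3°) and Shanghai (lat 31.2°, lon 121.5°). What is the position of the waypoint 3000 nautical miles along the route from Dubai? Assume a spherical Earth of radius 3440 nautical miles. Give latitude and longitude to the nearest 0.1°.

Convert each endpoint to a unit vector on the sphere (x = cos φ cos λ, y = cos φ sin λ, z = sin φ).
The central angle between the endpoints is δ = arccos(p₁·p₂) ≈ 1.008 rad (57.8°). The total great-circle distance is δ·R ≈ 1.008 × 3440 ≈ 3468 nmi, so the target fraction is f = 3000/3468 ≈ 0.865.
Interpolate at f ≈ 0.865 with slerp weights a = sin((1−f)δ)/sin δ ≈ 0.160, b = sin(fδ)/sin δ ≈ 0.905.
p = a·p₁ + b·p₂ ≈ (-0.322, 0.779, 0.537); φ = arcsin(p_z) ≈ 32.51°, λ = atan2(p_y, p_x) ≈ 112.45°.

≈ lat 32.5°, lon 112.5°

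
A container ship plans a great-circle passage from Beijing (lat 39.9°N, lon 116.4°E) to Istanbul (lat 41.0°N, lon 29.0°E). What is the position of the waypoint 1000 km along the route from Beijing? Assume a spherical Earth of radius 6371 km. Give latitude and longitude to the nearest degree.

≈ lat 44°N, lon 106°E

Write both endpoints as unit vectors p₁, p₂ with components (cos φ cos λ, cos φ sin λ, sin φ).
The central angle between the endpoints is δ = arccos(p₁·p₂) ≈ 1.107 rad (63.4°). The total great-circle distance is δ·R ≈ 1.107 × 6371 ≈ 7055 km, so the target fraction is f = 1000/7055 ≈ 0.142.
Interpolate at f ≈ 0.142 with slerp weights a = sin((1−f)δ)/sin δ ≈ 0.910, b = sin(fδ)/sin δ ≈ 0.175.
p = a·p₁ + b·p₂ ≈ (-0.195, 0.689, 0.698); φ = arcsin(p_z) ≈ 44.27°, λ = atan2(p_y, p_x) ≈ 105.80°.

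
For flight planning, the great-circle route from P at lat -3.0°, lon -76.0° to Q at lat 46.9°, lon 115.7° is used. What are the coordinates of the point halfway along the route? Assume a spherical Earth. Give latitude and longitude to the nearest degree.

≈ lat 62°, lon -99°

Write both endpoints as unit vectors p₁, p₂ with components (cos φ cos λ, cos φ sin λ, sin φ).
The central angle between the endpoints is δ = arccos(p₁·p₂) ≈ 2.355 rad (134.9°).
Interpolate at f = 1/2 with slerp weights a = sin((1−f)δ)/sin δ ≈ 1.305, b = sin(fδ)/sin δ ≈ 1.305.
p = a·p₁ + b·p₂ ≈ (-0.071, -0.461, 0.885); φ = arcsin(p_z) ≈ 62.19°, λ = atan2(p_y, p_x) ≈ -98.80°.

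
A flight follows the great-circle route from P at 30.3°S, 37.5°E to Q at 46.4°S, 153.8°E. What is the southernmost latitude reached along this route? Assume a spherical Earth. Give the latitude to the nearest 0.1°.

The great circle lies in the plane with unit normal n̂ = (p₁ × p₂)/|p₁ × p₂|.
Here n̂_z ≈ +0.537; the vertex latitude is φ_max = arccos|n̂_z| ≈ 57.6°.
Check via Clairaut: cos φ_max = |cos φ₁| · sin C = cos(30.3°)·sin(141.6°) ≈ 0.537, again giving ≈ 57.6°.

≈ 57.6°S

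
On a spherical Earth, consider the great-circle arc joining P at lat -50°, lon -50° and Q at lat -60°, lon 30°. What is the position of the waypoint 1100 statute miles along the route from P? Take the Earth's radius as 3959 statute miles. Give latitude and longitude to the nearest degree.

The haversine formula gives a central angle δ ≈ 0.768 rad (44.0°) between the endpoints. The total great-circle distance is δ·R ≈ 0.768 × 3959 ≈ 3041 mi, so the target fraction is f = 1100/3041 ≈ 0.362.
Interpolate at f ≈ 0.362 with slerp weights a = sin((1−f)δ)/sin δ ≈ 0.678, b = sin(fδ)/sin δ ≈ 0.395.
p = a·p₁ + b·p₂ ≈ (0.451, -0.235, -0.861); φ = arcsin(p_z) ≈ -59.43°, λ = atan2(p_y, p_x) ≈ -27.53°.

≈ lat -59°, lon -28°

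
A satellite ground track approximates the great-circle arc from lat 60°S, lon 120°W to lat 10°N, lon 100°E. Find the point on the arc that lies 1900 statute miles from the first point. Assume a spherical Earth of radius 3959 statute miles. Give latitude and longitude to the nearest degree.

Convert each endpoint to a unit vector on the sphere (x = cos φ cos λ, y = cos φ sin λ, z = sin φ).
The central angle between the endpoints is δ = arccos(p₁·p₂) ≈ 2.127 rad (121.8°). The total great-circle distance is δ·R ≈ 2.127 × 3959 ≈ 8419 mi, so the target fraction is f = 1900/8419 ≈ 0.226.
Interpolate at f ≈ 0.226 with slerp weights a = sin((1−f)δ)/sin δ ≈ 1.174, b = sin(fδ)/sin δ ≈ 0.544.
p = a·p₁ + b·p₂ ≈ (-0.386, 0.019, -0.922); φ = arcsin(p_z) ≈ -67.24°, λ = atan2(p_y, p_x) ≈ 177.21°.

≈ lat 67°S, lon 177°E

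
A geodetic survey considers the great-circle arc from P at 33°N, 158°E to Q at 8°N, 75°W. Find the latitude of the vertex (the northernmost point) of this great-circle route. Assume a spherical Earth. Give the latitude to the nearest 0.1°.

≈ 42.9°N

The great circle lies in the plane with unit normal n̂ = (p₁ × p₂)/|p₁ × p₂|.
Here n̂_z ≈ +0.732; the vertex latitude is φ_max = arccos|n̂_z| ≈ 42.9°.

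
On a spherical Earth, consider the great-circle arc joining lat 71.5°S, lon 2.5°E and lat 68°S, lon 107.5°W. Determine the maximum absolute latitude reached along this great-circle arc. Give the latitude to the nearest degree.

The great circle lies in the plane with unit normal n̂ = (p₁ × p₂)/|p₁ × p₂|.
Here n̂_z ≈ -0.205; the vertex latitude is φ_max = arccos|n̂_z| ≈ 78.2°.
Check via Clairaut: cos φ_max = |cos φ₁| · sin C = cos(71.5°)·sin(139.7°) ≈ 0.205, again giving ≈ 78.2°.

≈ 78°S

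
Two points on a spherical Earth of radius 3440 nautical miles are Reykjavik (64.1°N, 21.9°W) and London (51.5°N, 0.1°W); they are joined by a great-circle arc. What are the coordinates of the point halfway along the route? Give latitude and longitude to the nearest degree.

≈ 58°N, 9°W

Convert each endpoint to a unit vector on the sphere (x = cos φ cos λ, y = cos φ sin λ, z = sin φ).
The central angle between the endpoints is δ = arccos(p₁·p₂) ≈ 0.296 rad (17.0°).
Interpolate at f = 1/2 with slerp weights a = sin((1−f)δ)/sin δ ≈ 0.506, b = sin(fδ)/sin δ ≈ 0.506.
p = a·p₁ + b·p₂ ≈ (0.520, -0.083, 0.850); φ = arcsin(p_z) ≈ 58.25°, λ = atan2(p_y, p_x) ≈ -9.07°.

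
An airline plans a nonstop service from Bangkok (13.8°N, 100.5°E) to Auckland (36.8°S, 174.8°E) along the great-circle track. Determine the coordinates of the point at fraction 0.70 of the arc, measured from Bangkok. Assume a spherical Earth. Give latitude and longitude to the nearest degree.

≈ (25°S, 148°E)

Write both endpoints as unit vectors p₁, p₂ with components (cos φ cos λ, cos φ sin λ, sin φ).
The central angle between the endpoints is δ = arccos(p₁·p₂) ≈ 1.503 rad (86.1°).
Interpolate at f = 0.70 with slerp weights a = sin((1−f)δ)/sin δ ≈ 0.437, b = sin(fδ)/sin δ ≈ 0.871.
p = a·p₁ + b·p₂ ≈ (-0.771, 0.480, -0.417); φ = arcsin(p_z) ≈ -24.66°, λ = atan2(p_y, p_x) ≈ 148.10°.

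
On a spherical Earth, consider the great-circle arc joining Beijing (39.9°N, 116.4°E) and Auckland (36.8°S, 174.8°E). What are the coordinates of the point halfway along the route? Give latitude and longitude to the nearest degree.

Write both endpoints as unit vectors p₁, p₂ with components (cos φ cos λ, cos φ sin λ, sin φ).
The central angle between the endpoints is δ = arccos(p₁·p₂) ≈ 1.633 rad (93.6°).
Interpolate at f = 1/2 with slerp weights a = sin((1−f)δ)/sin δ ≈ 0.730, b = sin(fδ)/sin δ ≈ 0.730.
p = a·p₁ + b·p₂ ≈ (-0.831, 0.555, 0.031); φ = arcsin(p_z) ≈ 1.78°, λ = atan2(p_y, p_x) ≈ 146.29°.

≈ 2°N, 146°E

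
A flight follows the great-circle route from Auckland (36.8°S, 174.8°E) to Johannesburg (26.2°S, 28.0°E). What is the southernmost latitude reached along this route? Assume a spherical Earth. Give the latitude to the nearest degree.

The great circle lies in the plane with unit normal n̂ = (p₁ × p₂)/|p₁ × p₂|.
Here n̂_z ≈ -0.418; the vertex latitude is φ_max = arccos|n̂_z| ≈ 65.3°.

≈ 65°S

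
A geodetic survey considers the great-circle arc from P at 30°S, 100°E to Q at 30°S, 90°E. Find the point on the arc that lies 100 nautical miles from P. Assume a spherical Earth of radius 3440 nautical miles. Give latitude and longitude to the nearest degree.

≈ 30°S, 98°E

Convert each endpoint to a unit vector on the sphere (x = cos φ cos λ, y = cos φ sin λ, z = sin φ).
The central angle between the endpoints is δ = arccos(p₁·p₂) ≈ 0.151 rad (8.7°). The total great-circle distance is δ·R ≈ 0.151 × 3440 ≈ 520 nmi, so the target fraction is f = 100/520 ≈ 0.192.
Interpolate at f ≈ 0.192 with slerp weights a = sin((1−f)δ)/sin δ ≈ 0.809, b = sin(fδ)/sin δ ≈ 0.193.
p = a·p₁ + b·p₂ ≈ (-0.122, 0.857, -0.501); φ = arcsin(p_z) ≈ -30.06°, λ = atan2(p_y, p_x) ≈ 98.08°.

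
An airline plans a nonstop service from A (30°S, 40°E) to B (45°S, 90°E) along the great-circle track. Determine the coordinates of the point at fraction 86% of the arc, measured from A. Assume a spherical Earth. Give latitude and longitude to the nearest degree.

≈ (44°S, 82°E)

Convert each endpoint to a unit vector on the sphere (x = cos φ cos λ, y = cos φ sin λ, z = sin φ).
The central angle between the endpoints is δ = arccos(p₁·p₂) ≈ 0.727 rad (41.7°).
Interpolate at f = 0.86 with slerp weights a = sin((1−f)δ)/sin δ ≈ 0.153, b = sin(fδ)/sin δ ≈ 0.881.
p = a·p₁ + b·p₂ ≈ (0.101, 0.708, -0.699); φ = arcsin(p_z) ≈ -44.36°, λ = atan2(p_y, p_x) ≈ 81.85°.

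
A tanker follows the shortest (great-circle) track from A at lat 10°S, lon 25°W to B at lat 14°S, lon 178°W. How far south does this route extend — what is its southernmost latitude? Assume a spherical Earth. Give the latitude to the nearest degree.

The great circle lies in the plane with unit normal n̂ = (p₁ × p₂)/|p₁ × p₂|.
Here n̂_z ≈ -0.739; the vertex latitude is φ_max = arccos|n̂_z| ≈ 42.4°.
Check via Clairaut: cos φ_max = |cos φ₁| · sin C = cos(10.0°)·sin(131.4°) ≈ 0.739, again giving ≈ 42.4°.

≈ 42°S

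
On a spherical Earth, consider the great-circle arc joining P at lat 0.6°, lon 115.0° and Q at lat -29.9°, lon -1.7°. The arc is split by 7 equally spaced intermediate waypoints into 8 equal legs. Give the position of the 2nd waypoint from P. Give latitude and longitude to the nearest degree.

Write both endpoints as unit vectors p₁, p₂ with components (cos φ cos λ, cos φ sin λ, sin φ).
The central angle between the endpoints is δ = arccos(p₁·p₂) ≈ 1.977 rad (113.2°).
Interpolate at f = 2/8 with slerp weights a = sin((1−f)δ)/sin δ ≈ 1.084, b = sin(fδ)/sin δ ≈ 0.516.
p = a·p₁ + b·p₂ ≈ (-0.011, 0.969, -0.246); φ = arcsin(p_z) ≈ -14.24°, λ = atan2(p_y, p_x) ≈ 90.64°.

≈ lat -14°, lon 91°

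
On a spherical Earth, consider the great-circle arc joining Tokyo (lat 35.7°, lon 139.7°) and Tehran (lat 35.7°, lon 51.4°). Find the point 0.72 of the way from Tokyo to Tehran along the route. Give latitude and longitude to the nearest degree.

Write both endpoints as unit vectors p₁, p₂ with components (cos φ cos λ, cos φ sin λ, sin φ).
The central angle between the endpoints is δ = arccos(p₁·p₂) ≈ 1.202 rad (68.9°).
Interpolate at f = 0.72 with slerp weights a = sin((1−f)δ)/sin δ ≈ 0.354, b = sin(fδ)/sin δ ≈ 0.816.
p = a·p₁ + b·p₂ ≈ (0.194, 0.704, 0.683); φ = arcsin(p_z) ≈ 43.08°, λ = atan2(p_y, p_x) ≈ 74.57°.

≈ lat 43°, lon 75°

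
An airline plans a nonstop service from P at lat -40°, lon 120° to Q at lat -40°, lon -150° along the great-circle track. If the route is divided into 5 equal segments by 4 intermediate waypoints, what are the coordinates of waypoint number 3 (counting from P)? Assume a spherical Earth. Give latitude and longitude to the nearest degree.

Convert each endpoint to a unit vector on the sphere (x = cos φ cos λ, y = cos φ sin λ, z = sin φ).
The central angle between the endpoints is δ = arccos(p₁·p₂) ≈ 1.145 rad (65.6°).
Interpolate at f = 3/5 with slerp weights a = sin((1−f)δ)/sin δ ≈ 0.485, b = sin(fδ)/sin δ ≈ 0.696.
p = a·p₁ + b·p₂ ≈ (-0.648, 0.055, -0.760); φ = arcsin(p_z) ≈ -49.44°, λ = atan2(p_y, p_x) ≈ 175.12°.

≈ lat -49°, lon 175°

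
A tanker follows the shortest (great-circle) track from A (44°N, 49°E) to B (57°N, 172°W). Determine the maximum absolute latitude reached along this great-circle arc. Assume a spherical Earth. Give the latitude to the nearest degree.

The great circle lies in the plane with unit normal n̂ = (p₁ × p₂)/|p₁ × p₂|.
Here n̂_z ≈ +0.268; the vertex latitude is φ_max = arccos|n̂_z| ≈ 74.4°.
Check via Clairaut: cos φ_max = |cos φ₁| · sin C = cos(44.0°)·sin(21.9°) ≈ 0.268, again giving ≈ 74.4°.

≈ 74°N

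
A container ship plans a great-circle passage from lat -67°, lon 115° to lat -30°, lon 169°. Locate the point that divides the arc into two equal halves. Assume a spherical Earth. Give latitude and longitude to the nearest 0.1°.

≈ lat -51.2°, lon 152.9°

The haversine formula gives a central angle δ ≈ 0.851 rad (48.8°) between the endpoints.
Interpolate at f = 1/2 with slerp weights a = sin((1−f)δ)/sin δ ≈ 0.549, b = sin(fδ)/sin δ ≈ 0.549.
p = a·p₁ + b·p₂ ≈ (-0.557, 0.285, -0.780); φ = arcsin(p_z) ≈ -51.24°, λ = atan2(p_y, p_x) ≈ 152.91°.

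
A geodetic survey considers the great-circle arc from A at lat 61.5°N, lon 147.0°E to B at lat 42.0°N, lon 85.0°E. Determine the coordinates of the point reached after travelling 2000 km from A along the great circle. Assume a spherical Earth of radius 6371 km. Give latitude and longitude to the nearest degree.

≈ lat 57°N, lon 112°E

From cos δ = sin φ₁ sin φ₂ + cos φ₁ cos φ₂ cos Δλ, the central angle is δ ≈ 0.716 rad (41.0°). The total great-circle distance is δ·R ≈ 0.716 × 6371 ≈ 4561 km, so the target fraction is f = 2000/4561 ≈ 0.439.
Interpolate at f ≈ 0.439 with slerp weights a = sin((1−f)δ)/sin δ ≈ 0.596, b = sin(fδ)/sin δ ≈ 0.471.
p = a·p₁ + b·p₂ ≈ (-0.208, 0.503, 0.839); φ = arcsin(p_z) ≈ 57.00°, λ = atan2(p_y, p_x) ≈ 112.46°.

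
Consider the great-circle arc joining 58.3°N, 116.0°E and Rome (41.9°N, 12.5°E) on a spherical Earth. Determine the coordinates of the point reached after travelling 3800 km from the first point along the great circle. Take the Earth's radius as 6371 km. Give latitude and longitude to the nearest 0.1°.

≈ 60.6°N, 45.5°E

From cos δ = sin φ₁ sin φ₂ + cos φ₁ cos φ₂ cos Δλ, the central angle is δ ≈ 1.074 rad (61.5°). The total great-circle distance is δ·R ≈ 1.074 × 6371 ≈ 6840 km, so the target fraction is f = 3800/6840 ≈ 0.556.
Interpolate at f ≈ 0.556 with slerp weights a = sin((1−f)δ)/sin δ ≈ 0.523, b = sin(fδ)/sin δ ≈ 0.639.
p = a·p₁ + b·p₂ ≈ (0.344, 0.350, 0.871); φ = arcsin(p_z) ≈ 60.62°, λ = atan2(p_y, p_x) ≈ 45.47°.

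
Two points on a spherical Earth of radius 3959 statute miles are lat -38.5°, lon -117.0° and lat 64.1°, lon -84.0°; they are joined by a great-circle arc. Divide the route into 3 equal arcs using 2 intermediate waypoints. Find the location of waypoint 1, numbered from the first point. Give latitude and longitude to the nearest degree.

The haversine formula gives a central angle δ ≈ 1.848 rad (105.9°) between the endpoints.
Interpolate at f = 1/3 with slerp weights a = sin((1−f)δ)/sin δ ≈ 0.980, b = sin(fδ)/sin δ ≈ 0.601.
p = a·p₁ + b·p₂ ≈ (-0.321, -0.945, -0.070); φ = arcsin(p_z) ≈ -4.02°, λ = atan2(p_y, p_x) ≈ -108.77°.

≈ lat -4°, lon -109°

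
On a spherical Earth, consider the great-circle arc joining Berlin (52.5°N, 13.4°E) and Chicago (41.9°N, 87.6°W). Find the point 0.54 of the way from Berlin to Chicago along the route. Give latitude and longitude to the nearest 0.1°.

≈ 58.6°N, 48.8°W

Convert each endpoint to a unit vector on the sphere (x = cos φ cos λ, y = cos φ sin λ, z = sin φ).
The central angle between the endpoints is δ = arccos(p₁·p₂) ≈ 1.111 rad (63.7°).
Interpolate at f = 0.54 with slerp weights a = sin((1−f)δ)/sin δ ≈ 0.546, b = sin(fδ)/sin δ ≈ 0.630.
p = a·p₁ + b·p₂ ≈ (0.343, -0.392, 0.854); φ = arcsin(p_z) ≈ 58.64°, λ = atan2(p_y, p_x) ≈ -48.79°.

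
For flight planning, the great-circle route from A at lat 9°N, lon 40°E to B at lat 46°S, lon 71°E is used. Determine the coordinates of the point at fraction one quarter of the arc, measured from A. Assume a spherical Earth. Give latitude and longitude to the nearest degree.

≈ lat 5°S, lon 46°E

Write both endpoints as unit vectors p₁, p₂ with components (cos φ cos λ, cos φ sin λ, sin φ).
The central angle between the endpoints is δ = arccos(p₁·p₂) ≈ 1.075 rad (61.6°).
Interpolate at f = 1/4 with slerp weights a = sin((1−f)δ)/sin δ ≈ 0.821, b = sin(fδ)/sin δ ≈ 0.302.
p = a·p₁ + b·p₂ ≈ (0.689, 0.719, -0.089); φ = arcsin(p_z) ≈ -5.10°, λ = atan2(p_y, p_x) ≈ 46.23°.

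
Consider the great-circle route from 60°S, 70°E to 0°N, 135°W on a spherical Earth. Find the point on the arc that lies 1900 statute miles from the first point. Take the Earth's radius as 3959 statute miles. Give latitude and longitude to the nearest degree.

≈ 76°S, 137°E

Convert each endpoint to a unit vector on the sphere (x = cos φ cos λ, y = cos φ sin λ, z = sin φ).
The central angle between the endpoints is δ = arccos(p₁·p₂) ≈ 2.041 rad (116.9°). The total great-circle distance is δ·R ≈ 2.041 × 3959 ≈ 8081 mi, so the target fraction is f = 1900/8081 ≈ 0.235.
Interpolate at f ≈ 0.235 with slerp weights a = sin((1−f)δ)/sin δ ≈ 1.122, b = sin(fδ)/sin δ ≈ 0.518.
p = a·p₁ + b·p₂ ≈ (-0.174, 0.161, -0.971); φ = arcsin(p_z) ≈ -76.28°, λ = atan2(p_y, p_x) ≈ 137.32°.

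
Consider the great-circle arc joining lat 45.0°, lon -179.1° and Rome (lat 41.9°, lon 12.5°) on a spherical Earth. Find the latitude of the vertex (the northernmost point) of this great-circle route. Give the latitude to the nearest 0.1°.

≈ 83.9°

The great circle lies in the plane with unit normal n̂ = (p₁ × p₂)/|p₁ × p₂|.
Here n̂_z ≈ -0.106; the vertex latitude is φ_max = arccos|n̂_z| ≈ 83.9°.
Check via Clairaut: cos φ_max = |cos φ₁| · sin C = cos(45.0°)·sin(8.6°) ≈ 0.106, again giving ≈ 83.9°.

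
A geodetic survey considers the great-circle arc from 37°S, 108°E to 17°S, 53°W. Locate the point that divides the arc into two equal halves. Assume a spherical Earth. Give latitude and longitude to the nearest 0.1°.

≈ 69.8°S, 0.7°W

Write both endpoints as unit vectors p₁, p₂ with components (cos φ cos λ, cos φ sin λ, sin φ).
The central angle between the endpoints is δ = arccos(p₁·p₂) ≈ 2.149 rad (123.1°).
Interpolate at f = 1/2 with slerp weights a = sin((1−f)δ)/sin δ ≈ 1.050, b = sin(fδ)/sin δ ≈ 1.050.
p = a·p₁ + b·p₂ ≈ (0.345, -0.004, -0.939); φ = arcsin(p_z) ≈ -69.81°, λ = atan2(p_y, p_x) ≈ -0.73°.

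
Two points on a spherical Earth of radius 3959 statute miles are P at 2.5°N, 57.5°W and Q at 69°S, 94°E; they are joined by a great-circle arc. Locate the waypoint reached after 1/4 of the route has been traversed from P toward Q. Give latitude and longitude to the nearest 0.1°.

≈ 24.7°S, 52.1°W

Convert each endpoint to a unit vector on the sphere (x = cos φ cos λ, y = cos φ sin λ, z = sin φ).
The central angle between the endpoints is δ = arccos(p₁·p₂) ≈ 1.934 rad (110.8°).
Interpolate at f = 1/4 with slerp weights a = sin((1−f)δ)/sin δ ≈ 1.062, b = sin(fδ)/sin δ ≈ 0.497.
p = a·p₁ + b·p₂ ≈ (0.558, -0.717, -0.418); φ = arcsin(p_z) ≈ -24.71°, λ = atan2(p_y, p_x) ≈ -52.13°.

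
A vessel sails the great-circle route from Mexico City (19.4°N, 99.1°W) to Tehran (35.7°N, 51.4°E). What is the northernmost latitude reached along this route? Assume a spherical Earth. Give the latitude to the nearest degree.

The great circle lies in the plane with unit normal n̂ = (p₁ × p₂)/|p₁ × p₂|.
Here n̂_z ≈ +0.428; the vertex latitude is φ_max = arccos|n̂_z| ≈ 64.7°.
Check via Clairaut: cos φ_max = |cos φ₁| · sin C = cos(19.4°)·sin(27.0°) ≈ 0.428, again giving ≈ 64.7°.

≈ 65°N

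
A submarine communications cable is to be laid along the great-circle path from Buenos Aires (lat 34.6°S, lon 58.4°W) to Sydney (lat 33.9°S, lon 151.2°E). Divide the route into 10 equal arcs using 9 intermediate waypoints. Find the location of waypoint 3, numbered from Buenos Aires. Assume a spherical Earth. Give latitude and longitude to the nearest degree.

≈ lat 61°S, lon 86°W

Write both endpoints as unit vectors p₁, p₂ with components (cos φ cos λ, cos φ sin λ, sin φ).
The central angle between the endpoints is δ = arccos(p₁·p₂) ≈ 1.852 rad (106.1°).
Interpolate at f = 3/10 with slerp weights a = sin((1−f)δ)/sin δ ≈ 1.002, b = sin(fδ)/sin δ ≈ 0.549.
p = a·p₁ + b·p₂ ≈ (0.033, -0.483, -0.875); φ = arcsin(p_z) ≈ -61.05°, λ = atan2(p_y, p_x) ≈ -86.11°.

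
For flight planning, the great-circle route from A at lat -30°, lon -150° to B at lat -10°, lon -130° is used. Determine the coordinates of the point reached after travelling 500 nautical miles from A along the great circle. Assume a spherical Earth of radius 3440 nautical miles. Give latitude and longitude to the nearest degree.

≈ lat -24°, lon -143°

The haversine formula gives a central angle δ ≈ 0.477 rad (27.3°) between the endpoints. The total great-circle distance is δ·R ≈ 0.477 × 3440 ≈ 1642 nmi, so the target fraction is f = 500/1642 ≈ 0.305.
Interpolate at f ≈ 0.305 with slerp weights a = sin((1−f)δ)/sin δ ≈ 0.709, b = sin(fδ)/sin δ ≈ 0.315.
p = a·p₁ + b·p₂ ≈ (-0.732, -0.545, -0.409); φ = arcsin(p_z) ≈ -24.17°, λ = atan2(p_y, p_x) ≈ -143.32°.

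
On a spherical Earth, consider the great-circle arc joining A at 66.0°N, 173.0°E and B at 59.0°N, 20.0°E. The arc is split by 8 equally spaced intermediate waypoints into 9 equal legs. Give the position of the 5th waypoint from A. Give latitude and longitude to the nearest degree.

Convert each endpoint to a unit vector on the sphere (x = cos φ cos λ, y = cos φ sin λ, z = sin φ).
The central angle between the endpoints is δ = arccos(p₁·p₂) ≈ 0.932 rad (53.4°).
Interpolate at f = 5/9 with slerp weights a = sin((1−f)δ)/sin δ ≈ 0.501, b = sin(fδ)/sin δ ≈ 0.616.
p = a·p₁ + b·p₂ ≈ (0.096, 0.133, 0.986); φ = arcsin(p_z) ≈ 80.54°, λ = atan2(p_y, p_x) ≈ 54.27°.

≈ 81°N, 54°E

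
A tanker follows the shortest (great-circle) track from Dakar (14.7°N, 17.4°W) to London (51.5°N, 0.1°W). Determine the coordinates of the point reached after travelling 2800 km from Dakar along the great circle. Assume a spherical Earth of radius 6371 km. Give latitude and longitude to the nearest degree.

≈ 39°N, 8°W

The haversine formula gives a central angle δ ≈ 0.686 rad (39.3°) between the endpoints. The total great-circle distance is δ·R ≈ 0.686 × 6371 ≈ 4373 km, so the target fraction is f = 2800/4373 ≈ 0.640.
Interpolate at f ≈ 0.640 with slerp weights a = sin((1−f)δ)/sin δ ≈ 0.386, b = sin(fδ)/sin δ ≈ 0.671.
p = a·p₁ + b·p₂ ≈ (0.774, -0.112, 0.623); φ = arcsin(p_z) ≈ 38.55°, λ = atan2(p_y, p_x) ≈ -8.26°.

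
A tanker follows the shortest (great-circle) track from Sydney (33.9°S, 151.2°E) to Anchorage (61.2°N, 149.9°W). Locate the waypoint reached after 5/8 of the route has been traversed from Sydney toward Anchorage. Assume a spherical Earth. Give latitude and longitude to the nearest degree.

≈ (28°N, 178°E)

From cos δ = sin φ₁ sin φ₂ + cos φ₁ cos φ₂ cos Δλ, the central angle is δ ≈ 1.857 rad (106.4°).
Interpolate at f = 5/8 with slerp weights a = sin((1−f)δ)/sin δ ≈ 0.669, b = sin(fδ)/sin δ ≈ 0.956.
p = a·p₁ + b·p₂ ≈ (-0.885, 0.036, 0.465); φ = arcsin(p_z) ≈ 27.69°, λ = atan2(p_y, p_x) ≈ 177.64°.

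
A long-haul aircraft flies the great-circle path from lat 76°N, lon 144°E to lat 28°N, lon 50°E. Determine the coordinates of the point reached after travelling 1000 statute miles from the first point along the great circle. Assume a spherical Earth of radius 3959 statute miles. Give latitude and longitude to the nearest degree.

≈ lat 72°N, lon 91°E

Write both endpoints as unit vectors p₁, p₂ with components (cos φ cos λ, cos φ sin λ, sin φ).
The central angle between the endpoints is δ = arccos(p₁·p₂) ≈ 1.115 rad (63.9°). The total great-circle distance is δ·R ≈ 1.115 × 3959 ≈ 4412 mi, so the target fraction is f = 1000/4412 ≈ 0.227.
Interpolate at f ≈ 0.227 with slerp weights a = sin((1−f)δ)/sin δ ≈ 0.846, b = sin(fδ)/sin δ ≈ 0.278.
p = a·p₁ + b·p₂ ≈ (-0.007, 0.309, 0.951); φ = arcsin(p_z) ≈ 72.02°, λ = atan2(p_y, p_x) ≈ 91.39°.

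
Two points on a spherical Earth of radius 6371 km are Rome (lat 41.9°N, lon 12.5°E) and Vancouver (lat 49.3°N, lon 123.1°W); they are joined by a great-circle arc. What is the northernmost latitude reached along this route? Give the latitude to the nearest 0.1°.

The great circle lies in the plane with unit normal n̂ = (p₁ × p₂)/|p₁ × p₂|.
Here n̂_z ≈ -0.344; the vertex latitude is φ_max = arccos|n̂_z| ≈ 69.9°.
Check via Clairaut: cos φ_max = |cos φ₁| · sin C = cos(41.9°)·sin(27.5°) ≈ 0.344, again giving ≈ 69.9°.

≈ 69.9°N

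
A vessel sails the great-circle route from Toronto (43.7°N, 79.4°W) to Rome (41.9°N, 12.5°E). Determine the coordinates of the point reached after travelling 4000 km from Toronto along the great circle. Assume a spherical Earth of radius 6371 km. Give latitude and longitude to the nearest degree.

Convert each endpoint to a unit vector on the sphere (x = cos φ cos λ, y = cos φ sin λ, z = sin φ).
The central angle between the endpoints is δ = arccos(p₁·p₂) ≈ 1.111 rad (63.7°). The total great-circle distance is δ·R ≈ 1.111 × 6371 ≈ 7080 km, so the target fraction is f = 4000/7080 ≈ 0.565.
Interpolate at f ≈ 0.565 with slerp weights a = sin((1−f)δ)/sin δ ≈ 0.519, b = sin(fδ)/sin δ ≈ 0.655.
p = a·p₁ + b·p₂ ≈ (0.545, -0.263, 0.796); φ = arcsin(p_z) ≈ 52.75°, λ = atan2(p_y, p_x) ≈ -25.75°.

≈ (53°N, 26°W)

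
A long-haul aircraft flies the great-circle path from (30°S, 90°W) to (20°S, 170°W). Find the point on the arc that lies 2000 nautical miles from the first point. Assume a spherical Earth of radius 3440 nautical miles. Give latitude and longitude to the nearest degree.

≈ (32°S, 129°W)

The haversine formula gives a central angle δ ≈ 1.253 rad (71.8°) between the endpoints. The total great-circle distance is δ·R ≈ 1.253 × 3440 ≈ 4311 nmi, so the target fraction is f = 2000/4311 ≈ 0.464.
Interpolate at f ≈ 0.464 with slerp weights a = sin((1−f)δ)/sin δ ≈ 0.655, b = sin(fδ)/sin δ ≈ 0.578.
p = a·p₁ + b·p₂ ≈ (-0.535, -0.662, -0.525); φ = arcsin(p_z) ≈ -31.69°, λ = atan2(p_y, p_x) ≈ -128.96°.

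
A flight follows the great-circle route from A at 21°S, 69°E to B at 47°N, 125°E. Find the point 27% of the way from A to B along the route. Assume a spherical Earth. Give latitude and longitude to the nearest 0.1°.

≈ 1.8°S, 81.7°E

From cos δ = sin φ₁ sin φ₂ + cos φ₁ cos φ₂ cos Δλ, the central angle is δ ≈ 1.477 rad (84.6°).
Interpolate at f = 0.27 with slerp weights a = sin((1−f)δ)/sin δ ≈ 0.885, b = sin(fδ)/sin δ ≈ 0.390.
p = a·p₁ + b·p₂ ≈ (0.144, 0.989, -0.032); φ = arcsin(p_z) ≈ -1.83°, λ = atan2(p_y, p_x) ≈ 81.74°.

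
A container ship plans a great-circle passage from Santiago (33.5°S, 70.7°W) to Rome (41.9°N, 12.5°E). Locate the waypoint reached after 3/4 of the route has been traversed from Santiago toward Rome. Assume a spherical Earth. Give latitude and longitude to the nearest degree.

≈ (25°N, 13°W)

The haversine formula gives a central angle δ ≈ 1.870 rad (107.2°) between the endpoints.
Interpolate at f = 3/4 with slerp weights a = sin((1−f)δ)/sin δ ≈ 0.472, b = sin(fδ)/sin δ ≈ 1.032.
p = a·p₁ + b·p₂ ≈ (0.880, -0.205, 0.429); φ = arcsin(p_z) ≈ 25.39°, λ = atan2(p_y, p_x) ≈ -13.12°.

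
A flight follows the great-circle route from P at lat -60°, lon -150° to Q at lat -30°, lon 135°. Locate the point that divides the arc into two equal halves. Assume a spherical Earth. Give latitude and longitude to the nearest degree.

Write both endpoints as unit vectors p₁, p₂ with components (cos φ cos λ, cos φ sin λ, sin φ).
The central angle between the endpoints is δ = arccos(p₁·p₂) ≈ 0.994 rad (57.0°).
Interpolate at f = 1/2 with slerp weights a = sin((1−f)δ)/sin δ ≈ 0.569, b = sin(fδ)/sin δ ≈ 0.569.
p = a·p₁ + b·p₂ ≈ (-0.595, 0.206, -0.777); φ = arcsin(p_z) ≈ -50.99°, λ = atan2(p_y, p_x) ≈ 160.88°.

≈ lat -51°, lon 161°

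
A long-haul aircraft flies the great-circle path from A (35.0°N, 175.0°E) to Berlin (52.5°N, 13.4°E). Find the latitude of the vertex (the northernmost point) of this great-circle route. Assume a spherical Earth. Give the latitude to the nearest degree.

≈ 81°N

The great circle lies in the plane with unit normal n̂ = (p₁ × p₂)/|p₁ × p₂|.
Here n̂_z ≈ -0.157; the vertex latitude is φ_max = arccos|n̂_z| ≈ 80.9°.
Check via Clairaut: cos φ_max = |cos φ₁| · sin C = cos(35.0°)·sin(11.1°) ≈ 0.157, again giving ≈ 80.9°.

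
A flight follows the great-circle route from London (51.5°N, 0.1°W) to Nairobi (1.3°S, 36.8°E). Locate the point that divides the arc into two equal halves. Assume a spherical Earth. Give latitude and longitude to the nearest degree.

≈ 26°N, 23°E

The haversine formula gives a central angle δ ≈ 1.070 rad (61.3°) between the endpoints.
Interpolate at f = 1/2 with slerp weights a = sin((1−f)δ)/sin δ ≈ 0.581, b = sin(fδ)/sin δ ≈ 0.581.
p = a·p₁ + b·p₂ ≈ (0.827, 0.347, 0.442); φ = arcsin(p_z) ≈ 26.21°, λ = atan2(p_y, p_x) ≈ 22.79°.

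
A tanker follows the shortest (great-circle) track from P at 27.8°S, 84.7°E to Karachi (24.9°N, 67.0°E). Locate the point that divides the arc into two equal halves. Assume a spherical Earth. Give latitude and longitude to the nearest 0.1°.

Convert each endpoint to a unit vector on the sphere (x = cos φ cos λ, y = cos φ sin λ, z = sin φ).
The central angle between the endpoints is δ = arccos(p₁·p₂) ≈ 0.967 rad (55.4°).
Interpolate at f = 1/2 with slerp weights a = sin((1−f)δ)/sin δ ≈ 0.565, b = sin(fδ)/sin δ ≈ 0.565.
p = a·p₁ + b·p₂ ≈ (0.246, 0.969, -0.026); φ = arcsin(p_z) ≈ -1.47°, λ = atan2(p_y, p_x) ≈ 75.74°.

≈ 1.5°S, 75.7°E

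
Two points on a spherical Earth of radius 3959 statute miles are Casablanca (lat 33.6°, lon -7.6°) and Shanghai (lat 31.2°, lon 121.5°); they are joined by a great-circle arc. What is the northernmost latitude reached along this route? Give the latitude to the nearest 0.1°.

≈ 55.9°

The great circle lies in the plane with unit normal n̂ = (p₁ × p₂)/|p₁ × p₂|.
Here n̂_z ≈ +0.560; the vertex latitude is φ_max = arccos|n̂_z| ≈ 55.9°.
Check via Clairaut: cos φ_max = |cos φ₁| · sin C = cos(33.6°)·sin(42.3°) ≈ 0.560, again giving ≈ 55.9°.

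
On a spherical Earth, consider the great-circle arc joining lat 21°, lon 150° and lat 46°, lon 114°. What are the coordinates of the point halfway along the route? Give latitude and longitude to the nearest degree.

The haversine formula gives a central angle δ ≈ 0.672 rad (38.5°) between the endpoints.
Interpolate at f = 1/2 with slerp weights a = sin((1−f)δ)/sin δ ≈ 0.530, b = sin(fδ)/sin δ ≈ 0.530.
p = a·p₁ + b·p₂ ≈ (-0.578, 0.583, 0.571); φ = arcsin(p_z) ≈ 34.81°, λ = atan2(p_y, p_x) ≈ 134.73°.

≈ lat 35°, lon 135°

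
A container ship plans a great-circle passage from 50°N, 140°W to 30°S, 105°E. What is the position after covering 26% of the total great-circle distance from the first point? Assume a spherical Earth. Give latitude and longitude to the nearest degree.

From cos δ = sin φ₁ sin φ₂ + cos φ₁ cos φ₂ cos Δλ, the central angle is δ ≈ 2.237 rad (128.2°).
Interpolate at f = 0.26 with slerp weights a = sin((1−f)δ)/sin δ ≈ 1.268, b = sin(fδ)/sin δ ≈ 0.699.
p = a·p₁ + b·p₂ ≈ (-0.781, 0.061, 0.622); φ = arcsin(p_z) ≈ 38.43°, λ = atan2(p_y, p_x) ≈ 175.53°.

≈ 38°N, 176°E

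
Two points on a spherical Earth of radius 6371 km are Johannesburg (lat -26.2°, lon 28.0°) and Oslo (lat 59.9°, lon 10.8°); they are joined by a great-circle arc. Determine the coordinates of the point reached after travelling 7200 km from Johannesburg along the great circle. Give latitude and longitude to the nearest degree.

Convert each endpoint to a unit vector on the sphere (x = cos φ cos λ, y = cos φ sin λ, z = sin φ).
The central angle between the endpoints is δ = arccos(p₁·p₂) ≈ 1.523 rad (87.3°). The total great-circle distance is δ·R ≈ 1.523 × 6371 ≈ 9702 km, so the target fraction is f = 7200/9702 ≈ 0.742.
Interpolate at f ≈ 0.742 with slerp weights a = sin((1−f)δ)/sin δ ≈ 0.383, b = sin(fδ)/sin δ ≈ 0.906.
p = a·p₁ + b·p₂ ≈ (0.750, 0.247, 0.614); φ = arcsin(p_z) ≈ 37.90°, λ = atan2(p_y, p_x) ≈ 18.20°.

≈ lat 38°, lon 18°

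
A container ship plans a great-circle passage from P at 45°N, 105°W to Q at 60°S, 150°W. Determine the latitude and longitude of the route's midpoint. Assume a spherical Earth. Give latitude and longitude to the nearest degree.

≈ 8°S, 123°W

Convert each endpoint to a unit vector on the sphere (x = cos φ cos λ, y = cos φ sin λ, z = sin φ).
The central angle between the endpoints is δ = arccos(p₁·p₂) ≈ 1.942 rad (111.2°).
Interpolate at f = 1/2 with slerp weights a = sin((1−f)δ)/sin δ ≈ 0.886, b = sin(fδ)/sin δ ≈ 0.886.
p = a·p₁ + b·p₂ ≈ (-0.546, -0.826, -0.141); φ = arcsin(p_z) ≈ -8.09°, λ = atan2(p_y, p_x) ≈ -123.43°.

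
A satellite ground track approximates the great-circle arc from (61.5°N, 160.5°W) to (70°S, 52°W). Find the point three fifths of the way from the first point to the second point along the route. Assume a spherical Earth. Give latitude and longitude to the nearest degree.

≈ (21°S, 114°W)

The haversine formula gives a central angle δ ≈ 2.642 rad (151.4°) between the endpoints.
Interpolate at f = 3/5 with slerp weights a = sin((1−f)δ)/sin δ ≈ 1.816, b = sin(fδ)/sin δ ≈ 2.086.
p = a·p₁ + b·p₂ ≈ (-0.378, -0.851, -0.364); φ = arcsin(p_z) ≈ -21.33°, λ = atan2(p_y, p_x) ≈ -113.92°.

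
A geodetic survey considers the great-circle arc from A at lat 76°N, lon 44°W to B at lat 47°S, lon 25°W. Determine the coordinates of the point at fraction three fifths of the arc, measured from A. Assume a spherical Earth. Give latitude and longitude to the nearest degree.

≈ lat 2°N, lon 29°W

Write both endpoints as unit vectors p₁, p₂ with components (cos φ cos λ, cos φ sin λ, sin φ).
The central angle between the endpoints is δ = arccos(p₁·p₂) ≈ 2.158 rad (123.6°).
Interpolate at f = 3/5 with slerp weights a = sin((1−f)δ)/sin δ ≈ 0.912, b = sin(fδ)/sin δ ≈ 1.155.
p = a·p₁ + b·p₂ ≈ (0.873, -0.486, 0.040); φ = arcsin(p_z) ≈ 2.31°, λ = atan2(p_y, p_x) ≈ -29.12°.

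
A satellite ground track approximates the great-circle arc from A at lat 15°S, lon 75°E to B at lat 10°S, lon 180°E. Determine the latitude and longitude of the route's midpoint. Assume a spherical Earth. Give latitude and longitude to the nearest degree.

Write both endpoints as unit vectors p₁, p₂ with components (cos φ cos λ, cos φ sin λ, sin φ).
The central angle between the endpoints is δ = arccos(p₁·p₂) ≈ 1.773 rad (101.6°).
Interpolate at f = 1/2 with slerp weights a = sin((1−f)δ)/sin δ ≈ 0.791, b = sin(fδ)/sin δ ≈ 0.791.
p = a·p₁ + b·p₂ ≈ (-0.581, 0.738, -0.342); φ = arcsin(p_z) ≈ -20.01°, λ = atan2(p_y, p_x) ≈ 128.22°.

≈ lat 20°S, lon 128°E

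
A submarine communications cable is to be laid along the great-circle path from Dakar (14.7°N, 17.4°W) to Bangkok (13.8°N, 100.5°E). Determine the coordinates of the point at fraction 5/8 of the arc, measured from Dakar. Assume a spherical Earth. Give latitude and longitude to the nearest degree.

≈ (25°N, 57°E)

The haversine formula gives a central angle δ ≈ 1.960 rad (112.3°) between the endpoints.
Interpolate at f = 5/8 with slerp weights a = sin((1−f)δ)/sin δ ≈ 0.725, b = sin(fδ)/sin δ ≈ 1.017.
p = a·p₁ + b·p₂ ≈ (0.489, 0.761, 0.426); φ = arcsin(p_z) ≈ 25.24°, λ = atan2(p_y, p_x) ≈ 57.29°.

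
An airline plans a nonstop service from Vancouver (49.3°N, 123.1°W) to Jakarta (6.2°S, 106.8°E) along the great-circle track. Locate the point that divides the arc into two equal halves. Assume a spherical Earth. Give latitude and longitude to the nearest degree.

Write both endpoints as unit vectors p₁, p₂ with components (cos φ cos λ, cos φ sin λ, sin φ).
The central angle between the endpoints is δ = arccos(p₁·p₂) ≈ 2.094 rad (120.0°).
Interpolate at f = 1/2 with slerp weights a = sin((1−f)δ)/sin δ ≈ 0.999, b = sin(fδ)/sin δ ≈ 0.999.
p = a·p₁ + b·p₂ ≈ (-0.643, 0.405, 0.650); φ = arcsin(p_z) ≈ 40.53°, λ = atan2(p_y, p_x) ≈ 147.78°.

≈ 41°N, 148°E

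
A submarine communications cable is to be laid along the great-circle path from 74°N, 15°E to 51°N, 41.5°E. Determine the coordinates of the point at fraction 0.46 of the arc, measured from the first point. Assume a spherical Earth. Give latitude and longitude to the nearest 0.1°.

≈ 64.0°N, 32.6°E

Write both endpoints as unit vectors p₁, p₂ with components (cos φ cos λ, cos φ sin λ, sin φ).
The central angle between the endpoints is δ = arccos(p₁·p₂) ≈ 0.446 rad (25.5°).
Interpolate at f = 0.46 with slerp weights a = sin((1−f)δ)/sin δ ≈ 0.553, b = sin(fδ)/sin δ ≈ 0.472.
p = a·p₁ + b·p₂ ≈ (0.370, 0.236, 0.899); φ = arcsin(p_z) ≈ 63.97°, λ = atan2(p_y, p_x) ≈ 32.59°.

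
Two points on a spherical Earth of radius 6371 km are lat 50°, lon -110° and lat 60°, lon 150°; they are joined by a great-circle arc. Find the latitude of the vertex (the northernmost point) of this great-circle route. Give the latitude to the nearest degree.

The great circle lies in the plane with unit normal n̂ = (p₁ × p₂)/|p₁ × p₂|.
Here n̂_z ≈ -0.399; the vertex latitude is φ_max = arccos|n̂_z| ≈ 66.5°.

≈ 67°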